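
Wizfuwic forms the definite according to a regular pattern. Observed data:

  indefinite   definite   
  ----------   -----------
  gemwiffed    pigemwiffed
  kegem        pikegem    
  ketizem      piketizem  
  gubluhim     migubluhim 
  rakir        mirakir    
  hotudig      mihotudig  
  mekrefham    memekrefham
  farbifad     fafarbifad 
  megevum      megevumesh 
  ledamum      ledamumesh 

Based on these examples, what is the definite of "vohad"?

vovohad

kegem and gubluhim both end in -m yet inflect differently (pikegem, migubluhim), so the final letter is not what conditions the rule; the last vowel is.
"vohad" has last vowel 'a'. The stems whose last vowel is 'a' (mekrefham → memekrefham, farbifad → fafarbifad) repeat the first consonant+vowel as a prefix.
So vohad → vovohad.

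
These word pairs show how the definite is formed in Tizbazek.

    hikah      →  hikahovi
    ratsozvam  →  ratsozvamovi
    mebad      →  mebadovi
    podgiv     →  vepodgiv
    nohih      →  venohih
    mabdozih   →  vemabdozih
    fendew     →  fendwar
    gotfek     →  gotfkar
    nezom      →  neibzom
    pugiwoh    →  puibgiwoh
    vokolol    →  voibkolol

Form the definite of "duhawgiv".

hikah and nohih both end in -h yet inflect differently (hikahovi, venohih), so the final letter is not what conditions the rule; the last vowel is.
"duhawgiv" has last vowel 'i'. The stems whose last vowel is 'i' (podgiv → vepodgiv, nohih → venohih, mabdozih → vemabdozih) add the prefix ve-.
The other patterns: stems whose last vowel is 'a' add -ovi; stems whose last vowel is 'e' delete the last vowel and add -ar; stems whose last vowel is 'o' insert -ib- after the first vowel.
So duhawgiv → veduhawgiv.

veduhawgiv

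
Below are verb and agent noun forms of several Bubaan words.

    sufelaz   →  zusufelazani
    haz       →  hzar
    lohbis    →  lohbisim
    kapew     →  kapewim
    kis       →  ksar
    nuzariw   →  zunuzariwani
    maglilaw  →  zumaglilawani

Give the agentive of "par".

prar

kis and lohbis both end in -s yet inflect differently (ksar, lohbisim), so the final letter is not what conditions the rule; the number of vowels is.
"par" has 1 vowel. The stems with 1 vowel (haz → hzar, kis → ksar) delete the last vowel and add -ar.
So par → prar.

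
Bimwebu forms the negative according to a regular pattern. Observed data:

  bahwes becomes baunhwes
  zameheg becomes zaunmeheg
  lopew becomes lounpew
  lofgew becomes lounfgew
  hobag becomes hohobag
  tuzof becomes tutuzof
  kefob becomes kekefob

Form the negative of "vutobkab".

"vutobkab" has last vowel 'a'. The one such stem in the data (hobag → hohobag) repeats the first consonant+vowel as a prefix (as do tuzof, kefob), so the same rule applies.
The other pattern: stems whose last vowel is 'e' insert -un- after the first vowel.
So vutobkab → vuvutobkab.

vuvutobkab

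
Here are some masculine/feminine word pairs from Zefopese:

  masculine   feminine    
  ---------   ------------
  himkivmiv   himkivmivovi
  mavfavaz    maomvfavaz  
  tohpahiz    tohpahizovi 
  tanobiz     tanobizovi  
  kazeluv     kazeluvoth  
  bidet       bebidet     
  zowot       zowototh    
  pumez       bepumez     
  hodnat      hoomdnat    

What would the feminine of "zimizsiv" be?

"zimizsiv" has last vowel 'i'. The stems whose last vowel is 'i' (himkivmiv → himkivmivovi, tohpahiz → tohpahizovi, tanobiz → tanobizovi) add -ovi.
So zimizsiv → zimizsivovi.

zimizsivovi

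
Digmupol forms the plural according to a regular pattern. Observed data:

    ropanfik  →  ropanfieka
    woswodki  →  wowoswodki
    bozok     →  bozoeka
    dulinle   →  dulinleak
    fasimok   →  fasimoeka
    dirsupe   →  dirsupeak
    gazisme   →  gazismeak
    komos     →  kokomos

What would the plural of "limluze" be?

limluzeak

bozok and komos both have last vowel 'o' yet inflect differently (bozoeka, kokomos), so the last vowel is not what conditions the rule; the final letter is.
"limluze" ends in -e. The stems ending in -e (dirsupe → dirsupeak, gazisme → gazismeak, dulinle → dulinleak) add -ak.
The other patterns: stems ending in -k drop the final letter and add -eka; stems ending in -i or -s repeat the first consonant+vowel as a prefix.
So limluze → limluzeak.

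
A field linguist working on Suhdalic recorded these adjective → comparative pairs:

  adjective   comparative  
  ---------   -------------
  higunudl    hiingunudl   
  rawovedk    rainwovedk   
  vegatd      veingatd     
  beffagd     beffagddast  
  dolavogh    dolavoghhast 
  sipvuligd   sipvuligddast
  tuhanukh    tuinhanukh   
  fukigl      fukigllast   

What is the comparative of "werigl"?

werigllast

"werigl" has second-to-last letter 'g'. The stems whose second-to-last letter is 'g' (beffagd → beffagddast, fukigl → fukigllast, sipvuligd → sipvuligddast) double the final consonant and add -ast.
So werigl → werigllast.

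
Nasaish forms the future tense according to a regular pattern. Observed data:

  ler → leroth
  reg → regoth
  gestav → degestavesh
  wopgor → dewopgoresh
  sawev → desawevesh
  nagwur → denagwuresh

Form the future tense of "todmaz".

"todmaz" has 2 vowels. The stems with 2 vowels (gestav → degestavesh, wopgor → dewopgoresh, sawev → desawevesh) add de- … -esh around the stem.
So todmaz → detodmazesh.

detodmazesh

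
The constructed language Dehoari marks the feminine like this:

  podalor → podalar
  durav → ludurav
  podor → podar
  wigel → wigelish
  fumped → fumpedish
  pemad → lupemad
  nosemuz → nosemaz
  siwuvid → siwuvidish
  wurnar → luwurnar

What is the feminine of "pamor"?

podalor and wurnar both end in -r yet inflect differently (podalar, luwurnar), so the final letter is not what conditions the rule; the last vowel is.
"pamor" has last vowel 'o'. The stems whose last vowel is 'o' (podalor → podalar, podor → podar) change the last vowel to 'a'.
The other patterns: stems whose last vowel is 'a' add the prefix lu-; stems whose last vowel is 'e' or 'i' add -ish.
So pamor → pamar.

pamar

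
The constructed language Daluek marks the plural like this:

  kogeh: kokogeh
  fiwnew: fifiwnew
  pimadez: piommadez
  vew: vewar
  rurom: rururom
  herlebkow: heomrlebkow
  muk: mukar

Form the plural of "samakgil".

"samakgil" has 3 vowels. The stems with 3 vowels (herlebkow → heomrlebkow, pimadez → piommadez) insert -om- after the first vowel.
The other patterns: stems with 1 vowel add -ar; stems with 2 vowels repeat the first consonant+vowel as a prefix.
So samakgil → saommakgil.

saommakgil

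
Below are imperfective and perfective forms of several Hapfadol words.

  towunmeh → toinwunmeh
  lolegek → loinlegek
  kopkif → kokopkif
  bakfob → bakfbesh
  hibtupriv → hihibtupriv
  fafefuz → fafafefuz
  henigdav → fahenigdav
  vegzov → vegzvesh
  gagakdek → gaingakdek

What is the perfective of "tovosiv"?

vegzov and hibtupriv both end in -v yet inflect differently (vegzvesh, hihibtupriv), so the final letter is not what conditions the rule; the last vowel is.
"tovosiv" has last vowel 'i'. The stems whose last vowel is 'i' (kopkif → kokopkif, hibtupriv → hihibtupriv) repeat the first consonant+vowel as a prefix.
So tovosiv → totovosiv.

totovosiv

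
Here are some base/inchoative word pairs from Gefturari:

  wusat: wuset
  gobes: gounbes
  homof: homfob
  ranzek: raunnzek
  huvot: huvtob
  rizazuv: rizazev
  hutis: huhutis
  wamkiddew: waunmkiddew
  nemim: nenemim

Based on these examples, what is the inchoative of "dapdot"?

hutis and gobes both end in -s yet inflect differently (huhutis, gounbes), so the final letter is not what conditions the rule; the last vowel is.
"dapdot" has last vowel 'o'. The stems whose last vowel is 'o' (huvot → huvtob, homof → homfob) delete the last vowel and add -ob.
The other patterns: stems whose last vowel is 'i' repeat the first consonant+vowel as a prefix; stems whose last vowel is 'e' insert -un- after the first vowel; stems whose last vowel is 'a' or 'u' change the last vowel to 'e'.
So dapdot → dapdtob.

dapdtob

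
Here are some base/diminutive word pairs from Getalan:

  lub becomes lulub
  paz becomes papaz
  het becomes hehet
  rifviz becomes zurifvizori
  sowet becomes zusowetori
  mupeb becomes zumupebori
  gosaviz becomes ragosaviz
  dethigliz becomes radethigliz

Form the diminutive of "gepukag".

paz and rifviz both end in -z yet inflect differently (papaz, zurifvizori), so the final letter is not what conditions the rule; the number of vowels is.
"gepukag" has 3 vowels. The stems with 3 vowels (gosaviz → ragosaviz, dethigliz → radethigliz) add the prefix ra-.
So gepukag → ragepukag.

ragepukag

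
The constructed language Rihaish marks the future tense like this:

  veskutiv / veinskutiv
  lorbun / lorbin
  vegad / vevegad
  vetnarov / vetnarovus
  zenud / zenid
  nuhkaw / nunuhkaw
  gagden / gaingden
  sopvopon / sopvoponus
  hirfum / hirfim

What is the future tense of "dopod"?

lorbun and sopvopon both end in -n yet inflect differently (lorbin, sopvoponus), so the final letter is not what conditions the rule; the last vowel is.
"dopod" has last vowel 'o'. The stems whose last vowel is 'o' (vetnarov → vetnarovus, sopvopon → sopvoponus) add -us.
The other patterns: stems whose last vowel is 'u' change the last vowel to 'i'; stems whose last vowel is 'a' repeat the first consonant+vowel as a prefix; stems whose last vowel is 'e' or 'i' insert -in- after the first vowel.
So dopod → dopodus.

dopodus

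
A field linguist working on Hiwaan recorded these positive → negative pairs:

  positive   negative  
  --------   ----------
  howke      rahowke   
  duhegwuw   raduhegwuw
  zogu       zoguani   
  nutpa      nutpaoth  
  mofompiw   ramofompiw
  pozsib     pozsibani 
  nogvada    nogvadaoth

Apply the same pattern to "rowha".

"rowha" ends in -a. The stems ending in -a (nogvada → nogvadaoth, nutpa → nutpaoth) add -oth.
The other patterns: stems ending in -b or -u add -ani; stems ending in -e or -w add the prefix ra-.
So rowha → rowhaoth.

rowhaoth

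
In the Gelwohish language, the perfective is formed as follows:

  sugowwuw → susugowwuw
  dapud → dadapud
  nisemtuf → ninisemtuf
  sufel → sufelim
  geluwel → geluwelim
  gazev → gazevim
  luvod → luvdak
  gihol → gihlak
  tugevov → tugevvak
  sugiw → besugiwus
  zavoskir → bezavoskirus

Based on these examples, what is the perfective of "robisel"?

robiselim

dapud and luvod both end in -d yet inflect differently (dadapud, luvdak), so the final letter is not what conditions the rule; the last vowel is.
"robisel" has last vowel 'e'. The stems whose last vowel is 'e' (sufel → sufelim, geluwel → geluwelim, gazev → gazevim) add -im.
So robisel → robiselim.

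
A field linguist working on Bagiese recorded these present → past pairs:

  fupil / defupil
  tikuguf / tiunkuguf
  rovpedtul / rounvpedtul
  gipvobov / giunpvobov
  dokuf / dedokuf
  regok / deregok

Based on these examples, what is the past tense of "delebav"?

dokuf and tikuguf both end in -f yet inflect differently (dedokuf, tiunkuguf), so the final letter is not what conditions the rule; the number of vowels is.
"delebav" has 3 vowels. The stems with 3 vowels (tikuguf → tiunkuguf, rovpedtul → rounvpedtul, gipvobov → giunpvobov) insert -un- after the first vowel.
So delebav → deunlebav.

deunlebav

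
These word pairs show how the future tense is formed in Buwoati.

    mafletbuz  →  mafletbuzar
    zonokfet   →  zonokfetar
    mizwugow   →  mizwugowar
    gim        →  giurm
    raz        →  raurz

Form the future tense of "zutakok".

zutakokar

mafletbuz and raz both end in -z yet inflect differently (mafletbuzar, raurz), so the final letter is not what conditions the rule; the number of vowels is.
"zutakok" has 3 vowels. The stems with 3 vowels (mafletbuz → mafletbuzar, zonokfet → zonokfetar, mizwugow → mizwugowar) add -ar.
The other pattern: stems with 1 vowel insert -ur- after the first vowel.
So zutakok → zutakokar.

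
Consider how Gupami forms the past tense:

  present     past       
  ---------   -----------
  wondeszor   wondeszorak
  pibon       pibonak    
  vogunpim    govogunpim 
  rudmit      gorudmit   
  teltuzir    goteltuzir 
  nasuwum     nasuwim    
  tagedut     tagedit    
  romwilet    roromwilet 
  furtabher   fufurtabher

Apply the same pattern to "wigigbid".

"wigigbid" has last vowel 'i'. The stems whose last vowel is 'i' (vogunpim → govogunpim, rudmit → gorudmit, teltuzir → goteltuzir) add the prefix go-.
The other patterns: stems whose last vowel is 'o' add -ak; stems whose last vowel is 'u' change the last vowel to 'i'; stems whose last vowel is 'e' repeat the first consonant+vowel as a prefix.
So wigigbid → gowigigbid.

gowigigbid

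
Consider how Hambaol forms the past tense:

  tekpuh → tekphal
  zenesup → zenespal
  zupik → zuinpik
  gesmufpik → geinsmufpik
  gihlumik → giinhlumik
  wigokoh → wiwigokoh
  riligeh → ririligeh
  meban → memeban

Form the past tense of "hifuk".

"hifuk" has last vowel 'u'. The stems whose last vowel is 'u' (tekpuh → tekphal, zenesup → zenespal) delete the last vowel and add -al.
The other patterns: stems whose last vowel is 'i' insert -in- after the first vowel; stems whose last vowel is 'a', 'e' or 'o' repeat the first consonant+vowel as a prefix.
So hifuk → hifkal.

hifkal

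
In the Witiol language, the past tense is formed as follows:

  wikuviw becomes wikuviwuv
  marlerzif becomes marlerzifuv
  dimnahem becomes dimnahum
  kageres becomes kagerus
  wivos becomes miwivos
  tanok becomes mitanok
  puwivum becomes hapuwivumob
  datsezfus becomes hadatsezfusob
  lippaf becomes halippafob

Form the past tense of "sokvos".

misokvos

"sokvos" has last vowel 'o'. The stems whose last vowel is 'o' (wivos → miwivos, tanok → mitanok) add the prefix mi-.
The other patterns: stems whose last vowel is 'i' add -uv; stems whose last vowel is 'e' change the last vowel to 'u'; stems whose last vowel is 'a' or 'u' add ha- … -ob around the stem.
So sokvos → misokvos.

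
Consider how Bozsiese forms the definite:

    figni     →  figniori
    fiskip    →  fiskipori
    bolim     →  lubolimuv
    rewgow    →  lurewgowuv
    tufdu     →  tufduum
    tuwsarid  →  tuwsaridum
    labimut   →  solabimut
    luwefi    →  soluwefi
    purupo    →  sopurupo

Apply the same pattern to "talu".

figni and luwefi both end in -i yet inflect differently (figniori, soluwefi), so the final letter is not what conditions the rule; the first letter is.
"talu" begins with t-. The stems beginning with t- (tufdu → tufduum, tuwsarid → tuwsaridum) add -um.
The other patterns: stems beginning with f- add -ori; stems beginning with b- or r- add lu- … -uv around the stem; stems beginning with l- or p- add the prefix so-.
So talu → taluum.

taluum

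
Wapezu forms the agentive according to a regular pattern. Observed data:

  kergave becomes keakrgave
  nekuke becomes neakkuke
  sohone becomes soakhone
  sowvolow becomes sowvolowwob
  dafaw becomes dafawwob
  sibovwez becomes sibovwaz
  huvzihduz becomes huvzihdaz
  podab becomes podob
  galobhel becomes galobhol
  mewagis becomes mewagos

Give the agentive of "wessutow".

wessutowwob

kergave and sibovwez both have last vowel 'e' yet inflect differently (keakrgave, sibovwaz), so the last vowel is not what conditions the rule; the final letter is.
"wessutow" ends in -w. The stems ending in -w (sowvolow → sowvolowwob, dafaw → dafawwob) double the final consonant and add -ob.
The other patterns: stems ending in -e insert -ak- after the first vowel; stems ending in -z change the last vowel to 'a'; stems ending in -b, -l or -s change the last vowel to 'o'.
So wessutow → wessutowwob.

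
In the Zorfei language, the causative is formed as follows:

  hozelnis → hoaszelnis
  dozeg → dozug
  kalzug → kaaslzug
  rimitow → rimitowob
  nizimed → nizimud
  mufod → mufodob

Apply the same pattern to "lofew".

dozeg and kalzug both end in -g yet inflect differently (dozug, kaaslzug), so the final letter is not what conditions the rule; the last vowel is.
"lofew" has last vowel 'e'. The stems whose last vowel is 'e' (dozeg → dozug, nizimed → nizimud) change the last vowel to 'u'.
So lofew → lofuw.

lofuw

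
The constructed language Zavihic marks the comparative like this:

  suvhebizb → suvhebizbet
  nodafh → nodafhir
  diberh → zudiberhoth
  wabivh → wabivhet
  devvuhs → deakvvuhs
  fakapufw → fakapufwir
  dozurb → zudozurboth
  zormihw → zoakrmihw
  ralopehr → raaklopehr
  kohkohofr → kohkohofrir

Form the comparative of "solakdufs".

zormihw and fakapufw both end in -w yet inflect differently (zoakrmihw, fakapufwir), so the final letter is not what conditions the rule; the second-to-last letter is.
"solakdufs" has second-to-last letter 'f'. The stems whose second-to-last letter is 'f' (nodafh → nodafhir, fakapufw → fakapufwir, kohkohofr → kohkohofrir) add -ir.
The other patterns: stems whose second-to-last letter is 'h' insert -ak- after the first vowel; stems whose second-to-last letter is 'r' add zu- … -oth around the stem; stems whose second-to-last letter is 'v' or 'z' add -et.
So solakdufs → solakdufsir.

solakdufsir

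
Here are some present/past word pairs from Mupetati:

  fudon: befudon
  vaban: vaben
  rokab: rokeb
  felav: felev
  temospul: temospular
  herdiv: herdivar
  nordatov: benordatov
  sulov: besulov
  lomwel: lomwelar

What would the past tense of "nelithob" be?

benelithob

fudon and vaban both end in -n yet inflect differently (befudon, vaben), so the final letter is not what conditions the rule; the last vowel is.
"nelithob" has last vowel 'o'. The stems whose last vowel is 'o' (sulov → besulov, nordatov → benordatov, fudon → befudon) add the prefix be-.
The other patterns: stems whose last vowel is 'a' change the last vowel to 'e'; stems whose last vowel is 'e', 'i' or 'u' add -ar.
So nelithob → benelithob.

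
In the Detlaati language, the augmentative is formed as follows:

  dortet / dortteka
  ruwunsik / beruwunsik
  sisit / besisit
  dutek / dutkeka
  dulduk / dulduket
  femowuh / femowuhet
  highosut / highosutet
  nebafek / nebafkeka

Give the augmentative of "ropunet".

ropunteka

dulduk and dutek both end in -k yet inflect differently (dulduket, dutkeka), so the final letter is not what conditions the rule; the last vowel is.
"ropunet" has last vowel 'e'. The stems whose last vowel is 'e' (dutek → dutkeka, nebafek → nebafkeka, dortet → dortteka) delete the last vowel and add -eka.
So ropunet → ropunteka.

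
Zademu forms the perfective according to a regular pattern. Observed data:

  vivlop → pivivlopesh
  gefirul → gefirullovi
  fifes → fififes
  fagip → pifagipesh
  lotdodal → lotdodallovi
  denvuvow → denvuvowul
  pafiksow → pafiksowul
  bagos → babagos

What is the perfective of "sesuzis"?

denvuvow and vivlop both have last vowel 'o' yet inflect differently (denvuvowul, pivivlopesh), so the last vowel is not what conditions the rule; the final letter is.
"sesuzis" ends in -s. The stems ending in -s (bagos → babagos, fifes → fififes) repeat the first consonant+vowel as a prefix.
The other patterns: stems ending in -w add -ul; stems ending in -l double the final consonant and add -ovi; stems ending in -p add pi- … -esh around the stem.
So sesuzis → sesesuzis.

sesesuzis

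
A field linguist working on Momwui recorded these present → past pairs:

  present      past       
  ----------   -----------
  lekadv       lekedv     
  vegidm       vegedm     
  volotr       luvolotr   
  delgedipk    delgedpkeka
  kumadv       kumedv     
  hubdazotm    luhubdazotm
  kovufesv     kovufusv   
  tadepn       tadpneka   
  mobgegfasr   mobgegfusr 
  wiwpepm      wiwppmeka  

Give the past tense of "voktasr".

"voktasr" has second-to-last letter 's'. The stems whose second-to-last letter is 's' (mobgegfasr → mobgegfusr, kovufesv → kovufusv) change the last vowel to 'u'.
The other patterns: stems whose second-to-last letter is 't' add the prefix lu-; stems whose second-to-last letter is 'p' delete the last vowel and add -eka; stems whose second-to-last letter is 'd' change the last vowel to 'e'.
So voktasr → voktusr.

voktusr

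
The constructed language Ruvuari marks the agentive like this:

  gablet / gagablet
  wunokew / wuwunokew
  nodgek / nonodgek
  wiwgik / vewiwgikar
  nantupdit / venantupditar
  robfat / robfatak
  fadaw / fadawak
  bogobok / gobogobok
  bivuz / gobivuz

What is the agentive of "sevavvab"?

"sevavvab" has last vowel 'a'. The stems whose last vowel is 'a' (robfat → robfatak, fadaw → fadawak) add -ak.
So sevavvab → sevavvabak.

sevavvabak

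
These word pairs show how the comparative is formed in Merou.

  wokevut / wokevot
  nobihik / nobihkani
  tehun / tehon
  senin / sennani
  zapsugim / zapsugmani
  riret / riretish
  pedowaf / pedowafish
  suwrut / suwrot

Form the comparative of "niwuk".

tehun and senin both end in -n yet inflect differently (tehon, sennani), so the final letter is not what conditions the rule; the last vowel is.
"niwuk" has last vowel 'u'. The stems whose last vowel is 'u' (wokevut → wokevot, suwrut → suwrot, tehun → tehon) change the last vowel to 'o'.
The other patterns: stems whose last vowel is 'i' delete the last vowel and add -ani; stems whose last vowel is 'a' or 'e' add -ish.
So niwuk → niwok.

niwok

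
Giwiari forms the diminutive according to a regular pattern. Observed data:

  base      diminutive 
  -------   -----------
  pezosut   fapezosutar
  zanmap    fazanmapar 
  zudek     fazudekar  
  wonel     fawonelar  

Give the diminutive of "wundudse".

fawundudsear

Every pair shown (pezosut → fapezosutar, zanmap → fazanmapar, zudek → fazudekar, …) follows the same rule: add fa- … -ar around the stem.
So wundudse → fawundudsear.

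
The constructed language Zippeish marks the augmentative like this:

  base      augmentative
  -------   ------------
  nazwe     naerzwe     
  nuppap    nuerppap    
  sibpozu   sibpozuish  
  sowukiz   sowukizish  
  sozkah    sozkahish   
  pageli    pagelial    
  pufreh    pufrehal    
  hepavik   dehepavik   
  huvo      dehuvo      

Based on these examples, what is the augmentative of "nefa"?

sozkah and pufreh both end in -h yet inflect differently (sozkahish, pufrehal), so the final letter is not what conditions the rule; the first letter is.
"nefa" begins with n-. The stems beginning with n- (nazwe → naerzwe, nuppap → nuerppap) insert -er- after the first vowel.
The other patterns: stems beginning with s- add -ish; stems beginning with p- add -al; stems beginning with h- add the prefix de-.
So nefa → neerfa.

neerfa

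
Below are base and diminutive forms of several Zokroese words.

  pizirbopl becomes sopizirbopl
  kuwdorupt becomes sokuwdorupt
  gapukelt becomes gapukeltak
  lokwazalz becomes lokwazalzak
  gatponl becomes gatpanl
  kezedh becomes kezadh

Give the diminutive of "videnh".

"videnh" has second-to-last letter 'n'. The one such stem in the data (gatponl → gatpanl) changes the last vowel to 'a' (as does kezedh), so the same rule applies.
So videnh → vidanh.

vidanh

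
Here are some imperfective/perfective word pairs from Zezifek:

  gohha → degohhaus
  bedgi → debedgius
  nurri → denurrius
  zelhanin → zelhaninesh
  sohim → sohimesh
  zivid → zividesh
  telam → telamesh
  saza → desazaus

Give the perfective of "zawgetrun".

zawgetrunesh

bedgi and zivid both have last vowel 'i' yet inflect differently (debedgius, zividesh), so the last vowel is not what conditions the rule; whether the stem ends in a vowel or a consonant is.
"zawgetrun" ends in a consonant. The stems ending in a consonant (zivid → zividesh, sohim → sohimesh, zelhanin → zelhaninesh) add -esh.
The other pattern: stems ending in a vowel add de- … -us around the stem.
So zawgetrun → zawgetrunesh.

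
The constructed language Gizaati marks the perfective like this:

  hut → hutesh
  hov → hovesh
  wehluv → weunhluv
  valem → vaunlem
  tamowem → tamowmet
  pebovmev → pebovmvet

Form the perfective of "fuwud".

fuunwud

hov and wehluv both end in -v yet inflect differently (hovesh, weunhluv), so the final letter is not what conditions the rule; the number of vowels is.
"fuwud" has 2 vowels. The stems with 2 vowels (wehluv → weunhluv, valem → vaunlem) insert -un- after the first vowel.
So fuwud → fuunwud.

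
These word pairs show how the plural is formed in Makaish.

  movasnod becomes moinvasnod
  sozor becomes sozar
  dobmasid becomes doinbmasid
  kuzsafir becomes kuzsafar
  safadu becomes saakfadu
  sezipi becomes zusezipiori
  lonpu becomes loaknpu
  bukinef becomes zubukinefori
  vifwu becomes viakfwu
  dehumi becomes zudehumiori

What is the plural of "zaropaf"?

sezipi and kuzsafir both have last vowel 'i' yet inflect differently (zusezipiori, kuzsafar), so the last vowel is not what conditions the rule; the final letter is.
"zaropaf" ends in -f. The one such stem in the data (bukinef → zubukinefori) adds zu- … -ori around the stem, so the same rule applies.
So zaropaf → zuzaropafori.

zuzaropafori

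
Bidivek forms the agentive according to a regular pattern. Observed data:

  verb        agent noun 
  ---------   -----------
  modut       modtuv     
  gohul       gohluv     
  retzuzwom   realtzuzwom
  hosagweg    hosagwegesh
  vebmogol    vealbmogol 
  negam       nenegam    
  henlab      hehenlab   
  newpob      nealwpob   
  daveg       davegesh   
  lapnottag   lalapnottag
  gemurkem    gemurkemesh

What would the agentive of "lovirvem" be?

lovirvemesh

gemurkem and retzuzwom both end in -m yet inflect differently (gemurkemesh, realtzuzwom), so the final letter is not what conditions the rule; the last vowel is.
"lovirvem" has last vowel 'e'. The stems whose last vowel is 'e' (hosagweg → hosagwegesh, daveg → davegesh, gemurkem → gemurkemesh) add -esh.
So lovirvem → lovirvemesh.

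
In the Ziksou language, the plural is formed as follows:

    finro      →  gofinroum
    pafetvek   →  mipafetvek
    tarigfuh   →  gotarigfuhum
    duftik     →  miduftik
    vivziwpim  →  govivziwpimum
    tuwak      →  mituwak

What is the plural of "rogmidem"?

gorogmidemum

duftik and vivziwpim both have last vowel 'i' yet inflect differently (miduftik, govivziwpimum), so the last vowel is not what conditions the rule; the final letter is.
"rogmidem" ends in -m. The one such stem in the data (vivziwpim → govivziwpimum) adds go- … -um around the stem, so the same rule applies.
So rogmidem → gorogmidemum.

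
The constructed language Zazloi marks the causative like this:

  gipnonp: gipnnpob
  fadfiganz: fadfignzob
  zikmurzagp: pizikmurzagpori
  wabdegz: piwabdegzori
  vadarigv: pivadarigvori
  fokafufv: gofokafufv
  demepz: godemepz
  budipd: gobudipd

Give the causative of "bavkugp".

pibavkugpori

gipnonp and zikmurzagp both end in -p yet inflect differently (gipnnpob, pizikmurzagpori), so the final letter is not what conditions the rule; the second-to-last letter is.
"bavkugp" has second-to-last letter 'g'. The stems whose second-to-last letter is 'g' (zikmurzagp → pizikmurzagpori, wabdegz → piwabdegzori, vadarigv → pivadarigvori) add pi- … -ori around the stem.
The other patterns: stems whose second-to-last letter is 'n' delete the last vowel and add -ob; stems whose second-to-last letter is 'f' or 'p' add the prefix go-.
So bavkugp → pibavkugpori.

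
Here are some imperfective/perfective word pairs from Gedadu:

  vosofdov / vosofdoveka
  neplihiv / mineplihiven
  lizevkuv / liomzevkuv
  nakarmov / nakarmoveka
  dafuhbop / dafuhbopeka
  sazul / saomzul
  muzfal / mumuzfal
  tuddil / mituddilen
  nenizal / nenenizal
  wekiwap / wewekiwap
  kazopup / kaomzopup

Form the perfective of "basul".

baomsul

"basul" has last vowel 'u'. The stems whose last vowel is 'u' (sazul → saomzul, lizevkuv → liomzevkuv, kazopup → kaomzopup) insert -om- after the first vowel.
So basul → baomsul.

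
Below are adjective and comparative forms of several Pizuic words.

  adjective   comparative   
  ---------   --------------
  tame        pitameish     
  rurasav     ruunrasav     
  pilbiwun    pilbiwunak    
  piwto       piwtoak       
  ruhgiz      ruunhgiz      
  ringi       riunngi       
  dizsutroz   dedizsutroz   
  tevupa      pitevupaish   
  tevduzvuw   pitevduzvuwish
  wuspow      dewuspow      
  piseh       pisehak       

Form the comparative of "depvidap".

tevduzvuw and wuspow both end in -w yet inflect differently (pitevduzvuwish, dewuspow), so the final letter is not what conditions the rule; the first letter is.
"depvidap" begins with d-. The one such stem in the data (dizsutroz → dedizsutroz) adds the prefix de-, so the same rule applies.
So depvidap → dedepvidap.

dedepvidap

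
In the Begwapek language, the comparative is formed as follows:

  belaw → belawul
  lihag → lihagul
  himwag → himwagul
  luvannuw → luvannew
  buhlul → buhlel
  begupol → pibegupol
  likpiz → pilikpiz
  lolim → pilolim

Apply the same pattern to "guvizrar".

belaw and luvannuw both end in -w yet inflect differently (belawul, luvannew), so the final letter is not what conditions the rule; the last vowel is.
"guvizrar" has last vowel 'a'. The stems whose last vowel is 'a' (belaw → belawul, lihag → lihagul, himwag → himwagul) add -ul.
So guvizrar → guvizrarul.

guvizrarul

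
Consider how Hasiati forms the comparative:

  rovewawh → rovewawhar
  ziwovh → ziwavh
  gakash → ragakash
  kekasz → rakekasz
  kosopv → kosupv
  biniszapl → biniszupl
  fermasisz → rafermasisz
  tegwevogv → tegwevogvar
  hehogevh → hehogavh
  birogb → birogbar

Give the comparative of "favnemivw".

favnemavw

gakash and hehogevh both end in -h yet inflect differently (ragakash, hehogavh), so the final letter is not what conditions the rule; the second-to-last letter is.
"favnemivw" has second-to-last letter 'v'. The stems whose second-to-last letter is 'v' (hehogevh → hehogavh, ziwovh → ziwavh) change the last vowel to 'a'.
The other patterns: stems whose second-to-last letter is 's' add the prefix ra-; stems whose second-to-last letter is 'p' change the last vowel to 'u'; stems whose second-to-last letter is 'g' or 'w' add -ar.
So favnemivw → favnemavw.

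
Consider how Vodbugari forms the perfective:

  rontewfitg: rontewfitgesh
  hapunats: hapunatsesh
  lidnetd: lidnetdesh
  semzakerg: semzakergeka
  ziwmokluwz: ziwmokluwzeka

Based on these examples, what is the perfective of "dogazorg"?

dogazorgeka

rontewfitg and semzakerg both end in -g yet inflect differently (rontewfitgesh, semzakergeka), so the final letter is not what conditions the rule; the second-to-last letter is.
"dogazorg" has second-to-last letter 'r'. The one such stem in the data (semzakerg → semzakergeka) adds -eka, so the same rule applies.
So dogazorg → dogazorgeka.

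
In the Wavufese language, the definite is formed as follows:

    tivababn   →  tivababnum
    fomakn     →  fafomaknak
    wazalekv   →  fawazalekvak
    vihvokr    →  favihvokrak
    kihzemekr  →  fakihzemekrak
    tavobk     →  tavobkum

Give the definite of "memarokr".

fomakn and tivababn both end in -n yet inflect differently (fafomaknak, tivababnum), so the final letter is not what conditions the rule; the second-to-last letter is.
"memarokr" has second-to-last letter 'k'. The stems whose second-to-last letter is 'k' (fomakn → fafomaknak, kihzemekr → fakihzemekrak, wazalekv → fawazalekvak) add fa- … -ak around the stem.
So memarokr → famemarokrak.

famemarokrak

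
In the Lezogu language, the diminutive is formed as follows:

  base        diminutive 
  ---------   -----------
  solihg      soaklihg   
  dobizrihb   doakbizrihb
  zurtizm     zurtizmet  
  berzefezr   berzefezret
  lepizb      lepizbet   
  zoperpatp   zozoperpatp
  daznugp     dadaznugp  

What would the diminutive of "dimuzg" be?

dobizrihb and lepizb both end in -b yet inflect differently (doakbizrihb, lepizbet), so the final letter is not what conditions the rule; the second-to-last letter is.
"dimuzg" has second-to-last letter 'z'. The stems whose second-to-last letter is 'z' (zurtizm → zurtizmet, berzefezr → berzefezret, lepizb → lepizbet) add -et.
The other patterns: stems whose second-to-last letter is 'h' insert -ak- after the first vowel; stems whose second-to-last letter is 'g' or 't' repeat the first consonant+vowel as a prefix.
So dimuzg → dimuzget.

dimuzget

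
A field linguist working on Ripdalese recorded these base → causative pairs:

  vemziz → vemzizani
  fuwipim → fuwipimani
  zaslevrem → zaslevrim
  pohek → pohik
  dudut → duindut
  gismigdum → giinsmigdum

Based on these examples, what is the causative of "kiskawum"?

"kiskawum" has last vowel 'u'. The stems whose last vowel is 'u' (dudut → duindut, gismigdum → giinsmigdum) insert -in- after the first vowel.
So kiskawum → kiinskawum.

kiinskawum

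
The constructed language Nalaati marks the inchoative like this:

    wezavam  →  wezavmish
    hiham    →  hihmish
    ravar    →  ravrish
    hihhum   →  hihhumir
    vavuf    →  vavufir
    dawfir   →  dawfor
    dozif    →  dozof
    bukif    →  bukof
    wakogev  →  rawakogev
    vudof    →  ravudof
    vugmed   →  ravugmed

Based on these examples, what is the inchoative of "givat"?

givtish

wezavam and hihhum both end in -m yet inflect differently (wezavmish, hihhumir), so the final letter is not what conditions the rule; the last vowel is.
"givat" has last vowel 'a'. The stems whose last vowel is 'a' (wezavam → wezavmish, hiham → hihmish, ravar → ravrish) delete the last vowel and add -ish.
So givat → givtish.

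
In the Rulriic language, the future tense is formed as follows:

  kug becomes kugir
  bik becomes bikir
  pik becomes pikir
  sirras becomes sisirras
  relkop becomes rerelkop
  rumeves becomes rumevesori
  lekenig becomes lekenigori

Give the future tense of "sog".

sogir

sirras and rumeves both end in -s yet inflect differently (sisirras, rumevesori), so the final letter is not what conditions the rule; the number of vowels is.
"sog" has 1 vowel. The stems with 1 vowel (kug → kugir, bik → bikir, pik → pikir) add -ir.
The other patterns: stems with 2 vowels repeat the first consonant+vowel as a prefix; stems with 3 vowels add -ori.
So sog → sogir.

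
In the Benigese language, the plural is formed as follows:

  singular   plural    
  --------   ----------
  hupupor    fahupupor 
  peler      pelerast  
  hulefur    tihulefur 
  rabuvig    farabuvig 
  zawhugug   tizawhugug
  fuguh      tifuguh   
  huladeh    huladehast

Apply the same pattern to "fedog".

fafedog

hulefur and peler both end in -r yet inflect differently (tihulefur, pelerast), so the final letter is not what conditions the rule; the last vowel is.
"fedog" has last vowel 'o'. The one such stem in the data (hupupor → fahupupor) adds the prefix fa-, so the same rule applies.
So fedog → fafedog.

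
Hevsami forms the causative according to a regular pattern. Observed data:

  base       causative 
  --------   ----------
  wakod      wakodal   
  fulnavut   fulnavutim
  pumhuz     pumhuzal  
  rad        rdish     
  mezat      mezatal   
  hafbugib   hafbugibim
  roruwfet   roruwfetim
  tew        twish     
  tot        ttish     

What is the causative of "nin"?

nnish

tot and mezat both end in -t yet inflect differently (ttish, mezatal), so the final letter is not what conditions the rule; the number of vowels is.
"nin" has 1 vowel. The stems with 1 vowel (rad → rdish, tot → ttish, tew → twish) delete the last vowel and add -ish.
So nin → nnish.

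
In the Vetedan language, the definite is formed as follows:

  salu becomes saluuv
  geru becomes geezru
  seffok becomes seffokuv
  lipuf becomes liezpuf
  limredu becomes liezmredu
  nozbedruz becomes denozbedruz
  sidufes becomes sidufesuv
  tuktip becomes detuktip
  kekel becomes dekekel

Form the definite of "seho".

sehouv

geru and salu both end in -u yet inflect differently (geezru, saluuv), so the final letter is not what conditions the rule; the first letter is.
"seho" begins with s-. The stems beginning with s- (sidufes → sidufesuv, salu → saluuv, seffok → seffokuv) add -uv.
The other patterns: stems beginning with g- or l- insert -ez- after the first vowel; stems beginning with k-, n- or t- add the prefix de-.
So seho → sehouv.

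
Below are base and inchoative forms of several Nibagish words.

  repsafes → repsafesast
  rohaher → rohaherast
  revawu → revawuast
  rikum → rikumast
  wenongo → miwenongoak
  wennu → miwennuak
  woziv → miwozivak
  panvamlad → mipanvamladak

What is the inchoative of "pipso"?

"pipso" begins with p-. The one such stem in the data (panvamlad → mipanvamladak) adds mi- … -ak around the stem, so the same rule applies.
The other pattern: stems beginning with r- add -ast.
So pipso → mipipsoak.

mipipsoak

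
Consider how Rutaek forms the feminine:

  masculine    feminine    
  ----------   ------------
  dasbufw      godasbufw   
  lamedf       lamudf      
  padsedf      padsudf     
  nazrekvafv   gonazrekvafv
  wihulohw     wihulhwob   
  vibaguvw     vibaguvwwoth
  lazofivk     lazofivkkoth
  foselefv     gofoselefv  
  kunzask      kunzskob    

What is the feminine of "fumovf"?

dasbufw and vibaguvw both end in -w yet inflect differently (godasbufw, vibaguvwwoth), so the final letter is not what conditions the rule; the second-to-last letter is.
"fumovf" has second-to-last letter 'v'. The stems whose second-to-last letter is 'v' (vibaguvw → vibaguvwwoth, lazofivk → lazofivkkoth) double the final consonant and add -oth.
So fumovf → fumovffoth.

fumovffoth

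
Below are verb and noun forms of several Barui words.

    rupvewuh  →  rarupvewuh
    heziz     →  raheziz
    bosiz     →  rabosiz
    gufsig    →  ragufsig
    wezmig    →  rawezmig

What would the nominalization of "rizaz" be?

Every pair shown (rupvewuh → rarupvewuh, heziz → raheziz, bosiz → rabosiz, …) follows the same rule: add the prefix ra-.
So rizaz → rarizaz.

rarizaz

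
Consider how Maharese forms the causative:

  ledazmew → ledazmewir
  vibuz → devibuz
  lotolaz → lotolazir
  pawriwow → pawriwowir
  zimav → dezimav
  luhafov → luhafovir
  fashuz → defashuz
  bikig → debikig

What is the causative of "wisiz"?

dewisiz

"wisiz" has 2 vowels. The stems with 2 vowels (zimav → dezimav, bikig → debikig, vibuz → devibuz) add the prefix de-.
The other pattern: stems with 3 vowels add -ir.
So wisiz → dewisiz.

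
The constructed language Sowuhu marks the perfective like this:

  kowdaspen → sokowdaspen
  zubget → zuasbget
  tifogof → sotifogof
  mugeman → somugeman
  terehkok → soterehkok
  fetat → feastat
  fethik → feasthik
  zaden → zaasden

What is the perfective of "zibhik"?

mugeman and zaden both end in -n yet inflect differently (somugeman, zaasden), so the final letter is not what conditions the rule; the number of vowels is.
"zibhik" has 2 vowels. The stems with 2 vowels (zaden → zaasden, zubget → zuasbget, fetat → feastat) insert -as- after the first vowel.
So zibhik → ziasbhik.

ziasbhik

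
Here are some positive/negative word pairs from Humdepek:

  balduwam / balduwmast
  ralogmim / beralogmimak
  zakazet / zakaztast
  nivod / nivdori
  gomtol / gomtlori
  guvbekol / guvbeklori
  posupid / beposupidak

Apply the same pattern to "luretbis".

beluretbisak

"luretbis" has last vowel 'i'. The stems whose last vowel is 'i' (posupid → beposupidak, ralogmim → beralogmimak) add be- … -ak around the stem.
So luretbis → beluretbisak.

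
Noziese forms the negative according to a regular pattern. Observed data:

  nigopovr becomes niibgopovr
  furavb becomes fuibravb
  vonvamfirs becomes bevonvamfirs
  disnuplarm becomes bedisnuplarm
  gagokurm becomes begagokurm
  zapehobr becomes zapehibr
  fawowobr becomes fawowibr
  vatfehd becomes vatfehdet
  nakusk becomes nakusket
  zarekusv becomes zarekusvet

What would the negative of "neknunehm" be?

neknunehmet

nigopovr and zapehobr both end in -r yet inflect differently (niibgopovr, zapehibr), so the final letter is not what conditions the rule; the second-to-last letter is.
"neknunehm" has second-to-last letter 'h'. The one such stem in the data (vatfehd → vatfehdet) adds -et, so the same rule applies.
The other patterns: stems whose second-to-last letter is 'v' insert -ib- after the first vowel; stems whose second-to-last letter is 'r' add the prefix be-; stems whose second-to-last letter is 'b' change the last vowel to 'i'.
So neknunehm → neknunehmet.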